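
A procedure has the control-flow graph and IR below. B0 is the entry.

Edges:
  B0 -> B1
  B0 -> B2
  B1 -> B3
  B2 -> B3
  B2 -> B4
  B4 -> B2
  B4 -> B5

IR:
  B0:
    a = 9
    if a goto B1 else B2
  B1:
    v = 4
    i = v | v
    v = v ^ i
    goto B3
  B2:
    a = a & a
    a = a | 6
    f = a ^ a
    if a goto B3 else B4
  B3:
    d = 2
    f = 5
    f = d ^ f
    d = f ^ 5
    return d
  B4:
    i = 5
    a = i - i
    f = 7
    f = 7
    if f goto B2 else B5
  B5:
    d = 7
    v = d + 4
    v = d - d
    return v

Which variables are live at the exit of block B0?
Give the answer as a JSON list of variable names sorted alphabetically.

Block summaries:
  B0 def {a} use ∅
  B1 def {i,v} use ∅
  B2 def {a,f} use {a}
  B3 def {d,f} use ∅
  B4 def {a,f,i} use ∅
  B5 def {d,v} use ∅

Live sets:
  B0: in=∅ out={a}
  B1: in=∅ out=∅
  B2: in={a} out=∅
  B3: in=∅ out=∅
  B4: in=∅ out={a}
  B5: in=∅ out=∅

live-out(B0) = ["a"]

Answer: ["a"]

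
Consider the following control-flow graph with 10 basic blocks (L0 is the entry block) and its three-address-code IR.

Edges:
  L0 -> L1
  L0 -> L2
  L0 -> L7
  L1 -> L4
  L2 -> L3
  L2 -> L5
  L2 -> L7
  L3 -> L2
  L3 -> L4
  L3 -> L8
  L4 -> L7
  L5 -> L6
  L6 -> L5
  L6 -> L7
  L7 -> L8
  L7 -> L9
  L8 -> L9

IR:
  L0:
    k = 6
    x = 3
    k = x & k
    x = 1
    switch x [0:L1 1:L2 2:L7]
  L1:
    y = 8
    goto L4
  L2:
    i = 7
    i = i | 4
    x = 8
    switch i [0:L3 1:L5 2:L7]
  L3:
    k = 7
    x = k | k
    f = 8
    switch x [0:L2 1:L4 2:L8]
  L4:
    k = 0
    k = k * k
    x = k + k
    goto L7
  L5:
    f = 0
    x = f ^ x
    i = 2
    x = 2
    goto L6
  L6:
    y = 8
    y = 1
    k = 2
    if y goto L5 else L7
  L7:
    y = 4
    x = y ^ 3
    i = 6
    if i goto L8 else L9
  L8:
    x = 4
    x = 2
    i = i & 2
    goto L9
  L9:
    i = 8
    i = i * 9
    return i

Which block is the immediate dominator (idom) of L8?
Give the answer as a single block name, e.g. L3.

idom tree: L1←L0 L2←L0 L3←L2 L4←L0 L5←L2 L6←L5 L7←L0 L8←L0 L9←L0
Dom∩ at merges:
  L2: preds {L0,L3}: {L0} ∩ {L0,L2,L3} = {L0}; idom=L0
  L4: preds {L1,L3}: {L0,L1} ∩ {L0,L2,L3} = {L0}; idom=L0
  L5: preds {L2,L6}: {L0,L2} ∩ {L0,L2,L5,L6} = {L0,L2}; idom=L2
  L7: preds {L0,L2,L4,L6}: {L0} ∩ {L0,L2} ∩ {L0,L4} ∩ {L0,L2,L5,L6} = {L0}; idom=L0
  L8: preds {L3,L7}: {L0,L2,L3} ∩ {L0,L7} = {L0}; idom=L0
  L9: preds {L7,L8}: {L0,L7} ∩ {L0,L8} = {L0}; idom=L0

idom(L8) = L0

Answer: L0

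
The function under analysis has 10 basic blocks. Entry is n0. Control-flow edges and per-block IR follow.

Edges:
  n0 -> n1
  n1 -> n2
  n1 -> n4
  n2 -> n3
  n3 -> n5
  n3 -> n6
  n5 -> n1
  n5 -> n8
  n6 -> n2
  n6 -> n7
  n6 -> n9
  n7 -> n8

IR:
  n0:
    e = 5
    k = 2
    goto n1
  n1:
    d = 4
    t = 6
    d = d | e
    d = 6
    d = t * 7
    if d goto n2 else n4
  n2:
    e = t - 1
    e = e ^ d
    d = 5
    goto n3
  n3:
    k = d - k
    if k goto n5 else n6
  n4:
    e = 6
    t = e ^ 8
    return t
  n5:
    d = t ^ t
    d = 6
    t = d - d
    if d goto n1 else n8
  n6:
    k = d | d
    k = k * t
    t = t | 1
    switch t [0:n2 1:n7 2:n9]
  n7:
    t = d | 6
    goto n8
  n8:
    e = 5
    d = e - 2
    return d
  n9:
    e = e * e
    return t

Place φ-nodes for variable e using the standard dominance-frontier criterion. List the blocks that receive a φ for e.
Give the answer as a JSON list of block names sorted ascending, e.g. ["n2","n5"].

Answer: ["n1", "n2"]

Derivation:
idom tree: n1←n0 n2←n1 n3←n2 n4←n1 n5←n3 n6←n3 n7←n6 n8←n3 n9←n6
Join-block Dom:
  n1: preds {n0,n5}: {n0} ∩ {n0,n1,n2,n3,n5} = {n0}; idom=n0
  n2: preds {n1,n6}: {n0,n1} ∩ {n0,n1,n2,n3,n6} = {n0,n1}; idom=n1
  n8: preds {n5,n7}: {n0,n1,n2,n3,n5} ∩ {n0,n1,n2,n3,n6,n7} = {n0,n1,n2,n3}; idom=n3

DF walk-up:
  n1←n0: walk · to n0
  n1←n5: walk n5→n3→n2→n1 to n0
  n2←n1: walk · to n1
  n2←n6: walk n6→n3→n2 to n1
  n8←n5: walk n5 to n3
  n8←n7: walk n7→n6 to n3
  n0: DF=∅
  n1: DF={n1}
  n2: DF={n1,n2}
  n3: DF={n1,n2}
  n4: DF=∅
  n5: DF={n1,n8}
  n6: DF={n2,n8}
  n7: DF={n8}
  n8: DF=∅
  n9: DF=∅

φ for e: defs {n0,n2,n4,n8,n9}
  DF⁺ = {n1,n2}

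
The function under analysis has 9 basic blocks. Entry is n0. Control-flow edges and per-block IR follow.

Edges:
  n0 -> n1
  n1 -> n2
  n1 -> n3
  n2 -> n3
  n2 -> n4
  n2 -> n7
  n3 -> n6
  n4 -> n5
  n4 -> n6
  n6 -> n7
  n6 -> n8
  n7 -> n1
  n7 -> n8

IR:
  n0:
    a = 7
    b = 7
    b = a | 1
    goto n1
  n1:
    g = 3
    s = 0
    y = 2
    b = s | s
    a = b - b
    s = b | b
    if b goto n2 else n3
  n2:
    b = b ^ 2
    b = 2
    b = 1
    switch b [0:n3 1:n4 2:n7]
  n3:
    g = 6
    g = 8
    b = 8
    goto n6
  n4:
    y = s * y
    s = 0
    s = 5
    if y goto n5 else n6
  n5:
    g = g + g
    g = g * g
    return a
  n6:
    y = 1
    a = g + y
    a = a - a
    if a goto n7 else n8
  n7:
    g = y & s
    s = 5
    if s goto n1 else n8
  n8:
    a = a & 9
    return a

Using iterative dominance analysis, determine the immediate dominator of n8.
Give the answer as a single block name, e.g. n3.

idom tree: n1←n0 n2←n1 n3←n1 n4←n2 n5←n4 n6←n1 n7←n1 n8←n1
Dom at joins:
  n1: preds {n0,n7}: {n0} ∩ {n0,n1,n7} = {n0}; idom=n0
  n3: preds {n1,n2}: {n0,n1} ∩ {n0,n1,n2} = {n0,n1}; idom=n1
  n6: preds {n3,n4}: {n0,n1,n3} ∩ {n0,n1,n2,n4} = {n0,n1}; idom=n1
  n7: preds {n2,n6}: {n0,n1,n2} ∩ {n0,n1,n6} = {n0,n1}; idom=n1
  n8: preds {n6,n7}: {n0,n1,n6} ∩ {n0,n1,n7} = {n0,n1}; idom=n1

idom(n8) = n1

Answer: n1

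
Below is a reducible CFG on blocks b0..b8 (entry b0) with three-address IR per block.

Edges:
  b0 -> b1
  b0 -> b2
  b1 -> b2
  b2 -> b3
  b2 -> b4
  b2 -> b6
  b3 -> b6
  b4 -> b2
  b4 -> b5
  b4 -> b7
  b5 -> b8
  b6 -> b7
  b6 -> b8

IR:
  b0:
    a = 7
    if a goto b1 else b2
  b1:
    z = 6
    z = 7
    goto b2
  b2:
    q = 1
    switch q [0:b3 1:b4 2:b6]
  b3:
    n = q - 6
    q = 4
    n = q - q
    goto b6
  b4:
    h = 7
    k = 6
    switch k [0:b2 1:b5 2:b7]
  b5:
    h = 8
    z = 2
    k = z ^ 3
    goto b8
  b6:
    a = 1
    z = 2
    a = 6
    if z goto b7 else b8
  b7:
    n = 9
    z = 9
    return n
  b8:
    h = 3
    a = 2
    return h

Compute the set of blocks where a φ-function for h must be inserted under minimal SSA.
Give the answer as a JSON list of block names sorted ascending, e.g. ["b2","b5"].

idom tree: b1←b0 b2←b0 b3←b2 b4←b2 b5←b4 b6←b2 b7←b2 b8←b2
Join-block Dom:
  b2: preds {b0,b1,b4}: {b0} ∩ {b0,b1} ∩ {b0,b2,b4} = {b0}; idom=b0
  b6: preds {b2,b3}: {b0,b2} ∩ {b0,b2,b3} = {b0,b2}; idom=b2
  b7: preds {b4,b6}: {b0,b2,b4} ∩ {b0,b2,b6} = {b0,b2}; idom=b2
  b8: preds {b5,b6}: {b0,b2,b4,b5} ∩ {b0,b2,b6} = {b0,b2}; idom=b2

DF walk-up:
  b2←b0: walk · to b0
  b2←b1: walk b1 to b0
  b2←b4: walk b4→b2 to b0
  b6←b2: walk · to b2
  b6←b3: walk b3 to b2
  b7←b4: walk b4 to b2
  b7←b6: walk b6 to b2
  b8←b5: walk b5→b4 to b2
  b8←b6: walk b6 to b2
  DF(b0)=∅
  DF(b1)={b2}
  DF(b2)={b2}
  DF(b3)={b6}
  DF(b4)={b2,b7,b8}
  DF(b5)={b8}
  DF(b6)={b7,b8}
  DF(b7)=∅
  DF(b8)=∅

φ for h: defs {b4,b5,b8}
  DF⁺ = {b2,b7,b8}

Answer: ["b2", "b7", "b8"]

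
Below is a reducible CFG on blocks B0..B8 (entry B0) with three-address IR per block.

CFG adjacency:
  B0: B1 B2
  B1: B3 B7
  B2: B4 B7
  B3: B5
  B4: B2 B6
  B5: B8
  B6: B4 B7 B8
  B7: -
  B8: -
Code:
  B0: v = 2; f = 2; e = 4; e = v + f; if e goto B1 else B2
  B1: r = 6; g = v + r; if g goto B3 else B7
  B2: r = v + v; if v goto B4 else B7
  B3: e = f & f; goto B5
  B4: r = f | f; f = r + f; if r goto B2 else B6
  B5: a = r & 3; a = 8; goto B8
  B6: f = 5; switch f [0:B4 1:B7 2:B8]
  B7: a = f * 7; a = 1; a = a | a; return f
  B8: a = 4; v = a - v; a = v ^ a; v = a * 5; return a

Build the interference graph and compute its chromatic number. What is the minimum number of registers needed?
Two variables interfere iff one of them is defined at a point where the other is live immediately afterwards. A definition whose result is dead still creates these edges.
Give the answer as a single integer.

Answer: 4

Derivation:
def/use:
  B0 def {e,f,v} use ∅
  B1 def {g,r} use {v}
  B2 def {r} use {v}
  B3 def {e} use {f}
  B4 def {f,r} use {f}
  B5 def {a} use {r}
  B6 def {f} use ∅
  B7 def {a} use {f}
  B8 def {a,v} use {v}

Live sets:
  B0: in=∅ out={f,v}
  B1: in={f,v} out={f,r,v}
  B2: in={f,v} out={f,v}
  B3: in={f,r,v} out={r,v}
  B4: in={f,v} out={f,v}
  B5: in={r,v} out={v}
  B6: in={v} out={f,v}
  B7: in={f} out=∅
  B8: in={v} out=∅

Interference:
  a↔{f,v}
  e↔{f,r,v}
  f↔{a,e,g,r,v}
  g↔{f,r,v}
  r↔{e,f,g,v}
  v↔{a,e,f,g,r}

Chromatic number:
  {e,f,r,v} pairwise interfere (4-clique) ⇒ χ ≥ 4
  assign a→r2 e→r3 f→r0 g→r3 r→r2 v→r1 — no edge inside a register ⇒ χ ≤ 4
  χ = 4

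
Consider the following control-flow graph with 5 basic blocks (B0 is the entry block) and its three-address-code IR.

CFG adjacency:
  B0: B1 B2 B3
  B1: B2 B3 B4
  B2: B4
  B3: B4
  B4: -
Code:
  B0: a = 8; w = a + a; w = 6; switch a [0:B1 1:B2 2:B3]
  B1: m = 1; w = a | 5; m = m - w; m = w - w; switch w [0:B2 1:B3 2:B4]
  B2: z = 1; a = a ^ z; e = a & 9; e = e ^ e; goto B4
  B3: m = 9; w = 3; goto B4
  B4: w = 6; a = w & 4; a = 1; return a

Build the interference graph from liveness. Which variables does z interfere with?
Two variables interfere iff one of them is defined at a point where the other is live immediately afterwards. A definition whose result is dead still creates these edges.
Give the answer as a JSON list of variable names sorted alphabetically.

Block summaries:
  B0 def {a,w} use ∅
  B1 def {m,w} use {a}
  B2 def {a,e,z} use {a}
  B3 def {m,w} use ∅
  B4 def {a,w} use ∅

Backward fixpoint:
  B0: in=∅ out={a}
  B1: in={a} out={a}
  B2: in={a} out=∅
  B3: in=∅ out=∅
  B4: in=∅ out=∅

Interference:
  a — {m,w,z}
  e — ∅
  m — {a,w}
  w — {a,m}
  z — {a}

N(z) = ["a"]

Answer: ["a"]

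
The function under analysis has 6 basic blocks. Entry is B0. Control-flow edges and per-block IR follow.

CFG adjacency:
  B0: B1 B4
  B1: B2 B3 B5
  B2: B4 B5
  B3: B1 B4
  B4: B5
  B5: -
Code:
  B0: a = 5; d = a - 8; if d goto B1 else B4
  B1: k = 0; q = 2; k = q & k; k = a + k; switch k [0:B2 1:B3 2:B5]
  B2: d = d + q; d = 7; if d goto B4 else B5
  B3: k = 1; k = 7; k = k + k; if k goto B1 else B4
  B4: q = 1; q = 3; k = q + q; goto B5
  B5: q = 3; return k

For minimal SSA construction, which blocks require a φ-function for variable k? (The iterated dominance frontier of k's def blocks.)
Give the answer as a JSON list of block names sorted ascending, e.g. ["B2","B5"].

idom tree: B1←B0 B2←B1 B3←B1 B4←B0 B5←B0
Join-block Dom:
  B1: preds {B0,B3}: {B0} ∩ {B0,B1,B3} = {B0}; idom=B0
  B4: preds {B0,B2,B3}: {B0} ∩ {B0,B1,B2} ∩ {B0,B1,B3} = {B0}; idom=B0
  B5: preds {B1,B2,B4}: {B0,B1} ∩ {B0,B1,B2} ∩ {B0,B4} = {B0}; idom=B0

Frontier:
  B1←B0: walk · to B0
  B1←B3: walk B3→B1 to B0
  B4←B0: walk · to B0
  B4←B2: walk B2→B1 to B0
  B4←B3: walk B3→B1 to B0
  B5←B1: walk B1 to B0
  B5←B2: walk B2→B1 to B0
  B5←B4: walk B4 to B0
  B0 → ∅
  B1 → {B1,B4,B5}
  B2 → {B4,B5}
  B3 → {B1,B4}
  B4 → {B5}
  B5 → ∅

φ for k: defs {B1,B3,B4}
  DF⁺ = {B1,B4,B5}

Answer: ["B1", "B4", "B5"]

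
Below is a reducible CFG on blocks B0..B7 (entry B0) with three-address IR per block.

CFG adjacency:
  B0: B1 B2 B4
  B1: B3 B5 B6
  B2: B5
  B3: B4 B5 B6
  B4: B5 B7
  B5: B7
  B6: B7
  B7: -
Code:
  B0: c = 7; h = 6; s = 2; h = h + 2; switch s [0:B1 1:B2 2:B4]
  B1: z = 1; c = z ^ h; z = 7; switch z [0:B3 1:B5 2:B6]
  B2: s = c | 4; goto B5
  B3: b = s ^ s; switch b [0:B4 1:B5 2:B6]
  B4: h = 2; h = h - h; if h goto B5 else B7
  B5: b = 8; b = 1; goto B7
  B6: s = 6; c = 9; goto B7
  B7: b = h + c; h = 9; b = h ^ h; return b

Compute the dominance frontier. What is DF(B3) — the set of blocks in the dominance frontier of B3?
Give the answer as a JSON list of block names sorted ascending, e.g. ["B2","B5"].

idom tree: B1←B0 B2←B0 B3←B1 B4←B0 B5←B0 B6←B1 B7←B0
Dom∩ at merges:
  B4: preds {B0,B3}: {B0} ∩ {B0,B1,B3} = {B0}; idom=B0
  B5: preds {B1,B2,B3,B4}: {B0,B1} ∩ {B0,B2} ∩ {B0,B1,B3} ∩ {B0,B4} = {B0}; idom=B0
  B6: preds {B1,B3}: {B0,B1} ∩ {B0,B1,B3} = {B0,B1}; idom=B1
  B7: preds {B4,B5,B6}: {B0,B4} ∩ {B0,B5} ∩ {B0,B1,B6} = {B0}; idom=B0

DF walk-up:
  B4←B0: walk · to B0
  B4←B3: walk B3→B1 to B0
  B5←B1: walk B1 to B0
  B5←B2: walk B2 to B0
  B5←B3: walk B3→B1 to B0
  B5←B4: walk B4 to B0
  B6←B1: walk · to B1
  B6←B3: walk B3 to B1
  B7←B4: walk B4 to B0
  B7←B5: walk B5 to B0
  B7←B6: walk B6→B1 to B0
  B0 → ∅
  B1 → {B4,B5,B7}
  B2 → {B5}
  B3 → {B4,B5,B6}
  B4 → {B5,B7}
  B5 → {B7}
  B6 → {B7}
  B7 → ∅

DF(B3) = ["B4", "B5", "B6"]

Answer: ["B4", "B5", "B6"]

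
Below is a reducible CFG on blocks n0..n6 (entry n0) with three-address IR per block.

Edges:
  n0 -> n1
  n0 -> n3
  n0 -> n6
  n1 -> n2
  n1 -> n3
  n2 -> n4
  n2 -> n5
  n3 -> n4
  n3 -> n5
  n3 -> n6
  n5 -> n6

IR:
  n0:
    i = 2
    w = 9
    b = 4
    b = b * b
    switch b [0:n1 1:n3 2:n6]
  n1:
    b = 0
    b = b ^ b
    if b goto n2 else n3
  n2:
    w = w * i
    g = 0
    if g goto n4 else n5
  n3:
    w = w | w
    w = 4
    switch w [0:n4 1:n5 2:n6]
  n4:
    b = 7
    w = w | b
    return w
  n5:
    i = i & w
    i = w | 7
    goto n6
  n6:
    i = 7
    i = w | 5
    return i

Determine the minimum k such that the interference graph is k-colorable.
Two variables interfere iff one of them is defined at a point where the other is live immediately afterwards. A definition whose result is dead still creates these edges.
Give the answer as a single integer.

Block summaries:
  n0 def {b,i,w} use ∅
  n1 def {b} use ∅
  n2 def {g,w} use {i,w}
  n3 def {w} use {w}
  n4 def {b,w} use {w}
  n5 def {i} use {i,w}
  n6 def {i} use {w}

Backward fixpoint:
  live n0: ∅→{i,w}
  live n1: {i,w}→{i,w}
  live n2: {i,w}→{i,w}
  live n3: {i,w}→{i,w}
  live n4: {w}→∅
  live n5: {i,w}→{w}
  live n6: {w}→∅

Conflict graph:
  b↔{i,w}
  g↔{i,w}
  i↔{b,g,w}
  w↔{b,g,i}

Registers:
  lower bound: {b,i,w} mutually conflict ⇒ χ ≥ 3
  3-colouring: c0={i}  c1={w}  c2={b,g}
  χ = 3

Answer: 3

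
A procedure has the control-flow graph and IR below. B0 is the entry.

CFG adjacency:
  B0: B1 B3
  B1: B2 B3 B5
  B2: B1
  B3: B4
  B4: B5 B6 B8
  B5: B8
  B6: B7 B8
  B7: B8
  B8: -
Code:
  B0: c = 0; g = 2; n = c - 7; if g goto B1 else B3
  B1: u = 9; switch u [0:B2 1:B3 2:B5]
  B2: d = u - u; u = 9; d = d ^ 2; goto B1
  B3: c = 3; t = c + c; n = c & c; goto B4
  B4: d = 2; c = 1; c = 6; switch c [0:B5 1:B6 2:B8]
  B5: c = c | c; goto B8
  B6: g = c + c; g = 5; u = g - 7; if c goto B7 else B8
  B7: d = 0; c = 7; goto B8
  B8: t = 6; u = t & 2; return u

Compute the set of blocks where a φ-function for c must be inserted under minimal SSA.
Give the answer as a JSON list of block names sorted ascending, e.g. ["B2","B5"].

Answer: ["B5", "B8"]

Derivation:
idom tree: B1←B0 B2←B1 B3←B0 B4←B3 B5←B0 B6←B4 B7←B6 B8←B0
Dom∩ at merges:
  B1: preds {B0,B2}: {B0} ∩ {B0,B1,B2} = {B0}; idom=B0
  B3: preds {B0,B1}: {B0} ∩ {B0,B1} = {B0}; idom=B0
  B5: preds {B1,B4}: {B0,B1} ∩ {B0,B3,B4} = {B0}; idom=B0
  B8: preds {B4,B5,B6,B7}: {B0,B3,B4} ∩ {B0,B5} ∩ {B0,B3,B4,B6} ∩ {B0,B3,B4,B6,B7} = {B0}; idom=B0

DF derivation:
  B1←B0: walk · to B0
  B1←B2: walk B2→B1 to B0
  B3←B0: walk · to B0
  B3←B1: walk B1 to B0
  B5←B1: walk B1 to B0
  B5←B4: walk B4→B3 to B0
  B8←B4: walk B4→B3 to B0
  B8←B5: walk B5 to B0
  B8←B6: walk B6→B4→B3 to B0
  B8←B7: walk B7→B6→B4→B3 to B0
  DF(B0)=∅
  DF(B1)={B1,B3,B5}
  DF(B2)={B1}
  DF(B3)={B5,B8}
  DF(B4)={B5,B8}
  DF(B5)={B8}
  DF(B6)={B8}
  DF(B7)={B8}
  DF(B8)=∅

φ for c: defs {B0,B3,B4,B5,B7}
  DF⁺ = {B5,B8}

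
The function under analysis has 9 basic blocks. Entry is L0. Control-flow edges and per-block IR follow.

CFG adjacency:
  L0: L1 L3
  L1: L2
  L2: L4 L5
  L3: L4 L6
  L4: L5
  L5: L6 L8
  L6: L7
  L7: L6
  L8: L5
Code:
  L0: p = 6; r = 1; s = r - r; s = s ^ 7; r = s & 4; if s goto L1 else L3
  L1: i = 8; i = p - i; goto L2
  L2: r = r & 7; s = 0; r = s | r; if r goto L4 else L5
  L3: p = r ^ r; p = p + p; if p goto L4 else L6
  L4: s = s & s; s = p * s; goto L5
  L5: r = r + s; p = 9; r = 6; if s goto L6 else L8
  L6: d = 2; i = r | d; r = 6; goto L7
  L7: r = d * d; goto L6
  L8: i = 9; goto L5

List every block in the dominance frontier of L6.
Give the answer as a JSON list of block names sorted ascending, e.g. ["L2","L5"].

idom tree: L1←L0 L2←L1 L3←L0 L4←L0 L5←L0 L6←L0 L7←L6 L8←L5
Dom∩ at merges:
  L4: preds {L2,L3}: {L0,L1,L2} ∩ {L0,L3} = {L0}; idom=L0
  L5: preds {L2,L4,L8}: {L0,L1,L2} ∩ {L0,L4} ∩ {L0,L5,L8} = {L0}; idom=L0
  L6: preds {L3,L5,L7}: {L0,L3} ∩ {L0,L5} ∩ {L0,L6,L7} = {L0}; idom=L0

Frontier:
  L4←L2: walk L2→L1 to L0
  L4←L3: walk L3 to L0
  L5←L2: walk L2→L1 to L0
  L5←L4: walk L4 to L0
  L5←L8: walk L8→L5 to L0
  L6←L3: walk L3 to L0
  L6←L5: walk L5 to L0
  L6←L7: walk L7→L6 to L0
  L0: DF=∅
  L1: DF={L4,L5}
  L2: DF={L4,L5}
  L3: DF={L4,L6}
  L4: DF={L5}
  L5: DF={L5,L6}
  L6: DF={L6}
  L7: DF={L6}
  L8: DF={L5}

DF(L6) = ["L6"]

Answer: ["L6"]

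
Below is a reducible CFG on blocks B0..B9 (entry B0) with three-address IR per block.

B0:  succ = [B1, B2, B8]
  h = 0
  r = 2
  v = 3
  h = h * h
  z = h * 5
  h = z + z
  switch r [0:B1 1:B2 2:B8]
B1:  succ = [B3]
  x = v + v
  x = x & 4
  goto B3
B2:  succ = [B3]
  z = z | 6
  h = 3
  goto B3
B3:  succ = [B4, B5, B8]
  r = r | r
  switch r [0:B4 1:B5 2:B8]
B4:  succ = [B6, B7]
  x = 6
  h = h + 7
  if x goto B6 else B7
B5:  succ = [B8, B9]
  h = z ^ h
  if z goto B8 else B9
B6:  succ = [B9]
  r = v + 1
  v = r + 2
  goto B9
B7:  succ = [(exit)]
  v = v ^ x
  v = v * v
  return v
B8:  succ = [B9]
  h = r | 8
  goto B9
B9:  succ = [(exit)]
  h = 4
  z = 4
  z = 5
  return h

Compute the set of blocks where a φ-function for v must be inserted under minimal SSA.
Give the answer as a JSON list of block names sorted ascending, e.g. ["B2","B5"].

Answer: ["B9"]

Derivation:
idom tree: B1←B0 B2←B0 B3←B0 B4←B3 B5←B3 B6←B4 B7←B4 B8←B0 B9←B0
Join-block Dom:
  B3: preds {B1,B2}: {B0,B1} ∩ {B0,B2} = {B0}; idom=B0
  B8: preds {B0,B3,B5}: {B0} ∩ {B0,B3} ∩ {B0,B3,B5} = {B0}; idom=B0
  B9: preds {B5,B6,B8}: {B0,B3,B5} ∩ {B0,B3,B4,B6} ∩ {B0,B8} = {B0}; idom=B0

DF walk-up:
  B3←B1: walk B1 to B0
  B3←B2: walk B2 to B0
  B8←B0: walk · to B0
  B8←B3: walk B3 to B0
  B8←B5: walk B5→B3 to B0
  B9←B5: walk B5→B3 to B0
  B9←B6: walk B6→B4→B3 to B0
  B9←B8: walk B8 to B0
  B0 → ∅
  B1 → {B3}
  B2 → {B3}
  B3 → {B8,B9}
  B4 → {B9}
  B5 → {B8,B9}
  B6 → {B9}
  B7 → ∅
  B8 → {B9}
  B9 → ∅

φ for v: defs {B0,B6,B7}
  DF⁺ = {B9}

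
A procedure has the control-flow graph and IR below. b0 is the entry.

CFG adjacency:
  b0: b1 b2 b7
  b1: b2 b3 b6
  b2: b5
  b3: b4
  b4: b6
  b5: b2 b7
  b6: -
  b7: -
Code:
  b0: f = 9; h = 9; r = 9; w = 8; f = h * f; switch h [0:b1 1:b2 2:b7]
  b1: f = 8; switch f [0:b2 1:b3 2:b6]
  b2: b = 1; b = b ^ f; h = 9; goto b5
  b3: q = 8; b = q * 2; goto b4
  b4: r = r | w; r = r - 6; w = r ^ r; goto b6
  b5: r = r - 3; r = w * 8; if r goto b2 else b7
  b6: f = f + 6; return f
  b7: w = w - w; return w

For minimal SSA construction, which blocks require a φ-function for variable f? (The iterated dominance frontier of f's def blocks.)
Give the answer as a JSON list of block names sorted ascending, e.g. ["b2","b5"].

Answer: ["b2", "b7"]

Working:
idom tree: b1←b0 b2←b0 b3←b1 b4←b3 b5←b2 b6←b1 b7←b0
Join-block Dom:
  b2: preds {b0,b1,b5}: {b0} ∩ {b0,b1} ∩ {b0,b2,b5} = {b0}; idom=b0
  b6: preds {b1,b4}: {b0,b1} ∩ {b0,b1,b3,b4} = {b0,b1}; idom=b1
  b7: preds {b0,b5}: {b0} ∩ {b0,b2,b5} = {b0}; idom=b0

Frontier:
  join b2 pred b0: · stop@b0
  join b2 pred b1: b1 stop@b0
  join b2 pred b5: b5→b2 stop@b0
  join b6 pred b1: · stop@b1
  join b6 pred b4: b4→b3 stop@b1
  join b7 pred b0: · stop@b0
  join b7 pred b5: b5→b2 stop@b0
  b0 → ∅
  b1 → {b2}
  b2 → {b2,b7}
  b3 → {b6}
  b4 → {b6}
  b5 → {b2,b7}
  b6 → ∅
  b7 → ∅

φ for f: defs {b0,b1,b6}
  DF⁺ = {b2,b7}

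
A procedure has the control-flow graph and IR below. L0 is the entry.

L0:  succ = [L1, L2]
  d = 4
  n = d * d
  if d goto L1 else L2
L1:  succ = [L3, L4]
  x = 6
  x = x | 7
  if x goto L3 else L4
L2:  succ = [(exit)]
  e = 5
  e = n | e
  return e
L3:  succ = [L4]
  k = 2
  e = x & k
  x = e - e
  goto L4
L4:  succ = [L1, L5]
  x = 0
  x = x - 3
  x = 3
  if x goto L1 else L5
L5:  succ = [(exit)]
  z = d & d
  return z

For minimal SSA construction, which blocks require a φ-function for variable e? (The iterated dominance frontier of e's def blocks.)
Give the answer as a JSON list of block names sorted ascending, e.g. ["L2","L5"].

Answer: ["L1", "L4"]

Working:
idom tree: L1←L0 L2←L0 L3←L1 L4←L1 L5←L4
Dom∩ at merges:
  L1: preds {L0,L4}: {L0} ∩ {L0,L1,L4} = {L0}; idom=L0
  L4: preds {L1,L3}: {L0,L1} ∩ {L0,L1,L3} = {L0,L1}; idom=L1

DF derivation:
  join L1 pred L0: · stop@L0
  join L1 pred L4: L4→L1 stop@L0
  join L4 pred L1: · stop@L1
  join L4 pred L3: L3 stop@L1
  L0: DF=∅
  L1: DF={L1}
  L2: DF=∅
  L3: DF={L4}
  L4: DF={L1}
  L5: DF=∅

φ for e: defs {L2,L3}
  DF⁺ = {L1,L4}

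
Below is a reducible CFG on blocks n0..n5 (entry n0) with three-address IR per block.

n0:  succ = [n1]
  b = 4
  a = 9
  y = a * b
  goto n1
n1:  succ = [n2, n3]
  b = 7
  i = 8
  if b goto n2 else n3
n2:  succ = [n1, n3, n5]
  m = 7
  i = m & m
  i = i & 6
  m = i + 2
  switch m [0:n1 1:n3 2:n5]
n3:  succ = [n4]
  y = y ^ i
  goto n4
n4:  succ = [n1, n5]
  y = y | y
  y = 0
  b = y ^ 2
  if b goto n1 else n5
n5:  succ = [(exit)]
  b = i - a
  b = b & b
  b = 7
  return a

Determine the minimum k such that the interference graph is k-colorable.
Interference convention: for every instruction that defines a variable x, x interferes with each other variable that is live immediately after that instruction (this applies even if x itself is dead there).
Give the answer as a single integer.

Block summaries:
  n0 def {a,b,y} use ∅
  n1 def {b,i} use ∅
  n2 def {i,m} use ∅
  n3 def {y} use {i,y}
  n4 def {b,y} use {y}
  n5 def {b} use {a,i}

Liveness:
  n0 li=∅ lo={a,y}
  n1 li={a,y} lo={a,i,y}
  n2 li={a,y} lo={a,i,y}
  n3 li={a,i,y} lo={a,i,y}
  n4 li={a,i,y} lo={a,i,y}
  n5 li={a,i} lo=∅

Interference:
  a↔{b,i,m,y}
  b↔{a,i,y}
  i↔{a,b,m,y}
  m↔{a,i,y}
  y↔{a,b,i,m}

Chromatic number:
  {a,b,i,y} pairwise interfere (4-clique) ⇒ χ ≥ 4
  4-colouring: c0={a}  c1={i}  c2={y}  c3={b,m}
  χ = 4

Answer: 4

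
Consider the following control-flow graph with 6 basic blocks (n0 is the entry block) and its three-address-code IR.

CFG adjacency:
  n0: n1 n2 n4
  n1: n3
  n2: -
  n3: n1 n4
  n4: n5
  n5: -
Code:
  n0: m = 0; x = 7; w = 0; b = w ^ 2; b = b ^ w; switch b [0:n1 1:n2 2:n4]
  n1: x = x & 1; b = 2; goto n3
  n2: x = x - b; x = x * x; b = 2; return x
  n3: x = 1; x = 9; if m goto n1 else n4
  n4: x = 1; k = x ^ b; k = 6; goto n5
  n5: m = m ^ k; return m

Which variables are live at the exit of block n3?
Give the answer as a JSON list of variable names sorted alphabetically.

Answer: ["b", "m", "x"]

Derivation:
Block summaries:
  n0: def={b,m,w,x} ue=∅
  n1: def={b,x} ue={x}
  n2: def={b,x} ue={b,x}
  n3: def={x} ue={m}
  n4: def={k,x} ue={b}
  n5: def={m} ue={k,m}

Liveness:
  n0 li=∅ lo={b,m,x}
  n1 li={m,x} lo={b,m}
  n2 li={b,x} lo=∅
  n3 li={b,m} lo={b,m,x}
  n4 li={b,m} lo={k,m}
  n5 li={k,m} lo=∅

live-out(n3) = ["b", "m", "x"]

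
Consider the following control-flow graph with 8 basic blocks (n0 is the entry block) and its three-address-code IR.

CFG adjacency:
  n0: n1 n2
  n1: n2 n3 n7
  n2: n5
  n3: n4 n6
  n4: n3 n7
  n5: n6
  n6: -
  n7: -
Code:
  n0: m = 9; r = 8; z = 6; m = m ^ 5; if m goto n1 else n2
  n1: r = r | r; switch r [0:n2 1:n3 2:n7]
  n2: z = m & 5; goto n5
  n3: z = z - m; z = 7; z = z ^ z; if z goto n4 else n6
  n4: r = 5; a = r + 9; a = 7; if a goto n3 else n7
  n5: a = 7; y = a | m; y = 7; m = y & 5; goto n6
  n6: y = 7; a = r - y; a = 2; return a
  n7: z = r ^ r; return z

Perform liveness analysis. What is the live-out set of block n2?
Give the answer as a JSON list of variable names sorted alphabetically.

Answer: ["m", "r"]

Derivation:
def/use:
  n0: {m,r,z} / ∅
  n1: {r} / {r}
  n2: {z} / {m}
  n3: {z} / {m,z}
  n4: {a,r} / ∅
  n5: {a,m,y} / {m}
  n6: {a,y} / {r}
  n7: {z} / {r}

Backward fixpoint:
  live n0: ∅→{m,r,z}
  live n1: {m,r,z}→{m,r,z}
  live n2: {m,r}→{m,r}
  live n3: {m,r,z}→{m,r,z}
  live n4: {m,z}→{m,r,z}
  live n5: {m,r}→{r}
  live n6: {r}→∅
  live n7: {r}→∅

live-out(n2) = ["m", "r"]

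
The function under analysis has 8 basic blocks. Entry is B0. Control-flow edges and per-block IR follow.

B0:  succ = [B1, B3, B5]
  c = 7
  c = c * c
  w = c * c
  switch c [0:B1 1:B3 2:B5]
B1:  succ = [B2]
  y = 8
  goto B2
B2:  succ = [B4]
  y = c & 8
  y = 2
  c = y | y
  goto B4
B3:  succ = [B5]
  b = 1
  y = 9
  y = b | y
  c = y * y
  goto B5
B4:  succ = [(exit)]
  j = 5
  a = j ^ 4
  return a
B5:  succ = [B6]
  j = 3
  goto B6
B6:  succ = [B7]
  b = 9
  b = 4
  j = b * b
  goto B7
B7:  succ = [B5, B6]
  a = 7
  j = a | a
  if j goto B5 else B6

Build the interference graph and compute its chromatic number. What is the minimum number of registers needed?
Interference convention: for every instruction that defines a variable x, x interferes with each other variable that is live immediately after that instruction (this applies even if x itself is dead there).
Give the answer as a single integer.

Per-block:
  B0: {c,w} / ∅
  B1: {y} / ∅
  B2: {c,y} / {c}
  B3: {b,c,y} / ∅
  B4: {a,j} / ∅
  B5: {j} / ∅
  B6: {b,j} / ∅
  B7: {a,j} / ∅

Backward fixpoint:
  B0: in=∅ out={c}
  B1: in={c} out={c}
  B2: in={c} out=∅
  B3: in=∅ out=∅
  B4: in=∅ out=∅
  B5: in=∅ out=∅
  B6: in=∅ out=∅
  B7: in=∅ out=∅

Conflict graph:
  a: ∅
  b: {y}
  c: {w,y}
  j: ∅
  w: {c}
  y: {b,c}

Chromatic number:
  clique {b,y} ⇒ need ≥ 2
  assign a→c0 b→c0 c→c0 j→c0 w→c1 y→c1 — no edge inside a register ⇒ χ ≤ 2
  χ = 2

Answer: 2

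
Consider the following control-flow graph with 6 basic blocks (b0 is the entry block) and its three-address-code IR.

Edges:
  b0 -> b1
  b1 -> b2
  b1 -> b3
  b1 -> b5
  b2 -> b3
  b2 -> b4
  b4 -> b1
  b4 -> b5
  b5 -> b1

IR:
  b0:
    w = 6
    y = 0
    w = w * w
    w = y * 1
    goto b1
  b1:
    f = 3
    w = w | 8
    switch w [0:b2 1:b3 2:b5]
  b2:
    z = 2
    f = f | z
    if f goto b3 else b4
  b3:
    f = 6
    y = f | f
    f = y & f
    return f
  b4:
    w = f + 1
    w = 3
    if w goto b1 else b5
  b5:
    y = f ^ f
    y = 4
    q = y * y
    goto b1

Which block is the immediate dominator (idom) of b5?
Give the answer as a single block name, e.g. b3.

Answer: b1

Derivation:
idom tree: b1←b0 b2←b1 b3←b1 b4←b2 b5←b1
Dom∩ at merges:
  b1: preds {b0,b4,b5}: {b0} ∩ {b0,b1,b2,b4} ∩ {b0,b1,b5} = {b0}; idom=b0
  b3: preds {b1,b2}: {b0,b1} ∩ {b0,b1,b2} = {b0,b1}; idom=b1
  b5: preds {b1,b4}: {b0,b1} ∩ {b0,b1,b2,b4} = {b0,b1}; idom=b1

idom(b5) = b1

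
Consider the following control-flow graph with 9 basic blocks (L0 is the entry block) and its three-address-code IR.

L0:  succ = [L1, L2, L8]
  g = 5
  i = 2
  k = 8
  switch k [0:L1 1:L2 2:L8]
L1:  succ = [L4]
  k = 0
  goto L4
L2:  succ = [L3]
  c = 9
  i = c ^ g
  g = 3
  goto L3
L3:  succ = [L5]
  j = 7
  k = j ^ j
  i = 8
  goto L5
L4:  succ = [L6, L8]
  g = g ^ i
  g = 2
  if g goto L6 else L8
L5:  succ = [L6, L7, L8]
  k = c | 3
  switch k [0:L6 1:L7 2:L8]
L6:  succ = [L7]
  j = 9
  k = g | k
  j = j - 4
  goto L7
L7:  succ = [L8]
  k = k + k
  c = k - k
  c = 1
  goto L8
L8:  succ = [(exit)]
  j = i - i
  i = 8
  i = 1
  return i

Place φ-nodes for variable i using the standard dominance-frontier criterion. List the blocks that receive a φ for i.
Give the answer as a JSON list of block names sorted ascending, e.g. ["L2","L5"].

Answer: ["L6", "L7", "L8"]

Analysis:
idom tree: L1←L0 L2←L0 L3←L2 L4←L1 L5←L3 L6←L0 L7←L0 L8←L0
Dom∩ at merges:
  L6: preds {L4,L5}: {L0,L1,L4} ∩ {L0,L2,L3,L5} = {L0}; idom=L0
  L7: preds {L5,L6}: {L0,L2,L3,L5} ∩ {L0,L6} = {L0}; idom=L0
  L8: preds {L0,L4,L5,L7}: {L0} ∩ {L0,L1,L4} ∩ {L0,L2,L3,L5} ∩ {L0,L7} = {L0}; idom=L0

DF walk-up:
  L6←L4: walk L4→L1 to L0
  L6←L5: walk L5→L3→L2 to L0
  L7←L5: walk L5→L3→L2 to L0
  L7←L6: walk L6 to L0
  L8←L0: walk · to L0
  L8←L4: walk L4→L1 to L0
  L8←L5: walk L5→L3→L2 to L0
  L8←L7: walk L7 to L0
  L0: DF=∅
  L1: DF={L6,L8}
  L2: DF={L6,L7,L8}
  L3: DF={L6,L7,L8}
  L4: DF={L6,L8}
  L5: DF={L6,L7,L8}
  L6: DF={L7}
  L7: DF={L8}
  L8: DF=∅

φ for i: defs {L0,L2,L3,L8}
  DF⁺ = {L6,L7,L8}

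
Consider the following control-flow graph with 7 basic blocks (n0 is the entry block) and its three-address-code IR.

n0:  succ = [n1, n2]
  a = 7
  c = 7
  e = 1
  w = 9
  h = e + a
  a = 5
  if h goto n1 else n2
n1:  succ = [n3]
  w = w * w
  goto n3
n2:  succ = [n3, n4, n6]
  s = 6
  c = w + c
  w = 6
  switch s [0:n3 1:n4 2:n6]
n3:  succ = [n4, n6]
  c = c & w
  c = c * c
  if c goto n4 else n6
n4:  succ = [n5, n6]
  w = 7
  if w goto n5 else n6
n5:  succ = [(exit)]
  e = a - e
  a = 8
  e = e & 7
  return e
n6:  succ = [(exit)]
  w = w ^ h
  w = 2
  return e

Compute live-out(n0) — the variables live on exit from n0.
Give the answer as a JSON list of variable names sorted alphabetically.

Answer: ["a", "c", "e", "h", "w"]

Analysis:
def/use:
  n0: {a,c,e,h,w} / ∅
  n1: {w} / {w}
  n2: {c,s,w} / {c,w}
  n3: {c} / {c,w}
  n4: {w} / ∅
  n5: {a,e} / {a,e}
  n6: {w} / {e,h,w}

Liveness:
  n0 li=∅ lo={a,c,e,h,w}
  n1 li={a,c,e,h,w} lo={a,c,e,h,w}
  n2 li={a,c,e,h,w} lo={a,c,e,h,w}
  n3 li={a,c,e,h,w} lo={a,e,h,w}
  n4 li={a,e,h} lo={a,e,h,w}
  n5 li={a,e} lo=∅
  n6 li={e,h,w} lo=∅

live-out(n0) = ["a", "c", "e", "h", "w"]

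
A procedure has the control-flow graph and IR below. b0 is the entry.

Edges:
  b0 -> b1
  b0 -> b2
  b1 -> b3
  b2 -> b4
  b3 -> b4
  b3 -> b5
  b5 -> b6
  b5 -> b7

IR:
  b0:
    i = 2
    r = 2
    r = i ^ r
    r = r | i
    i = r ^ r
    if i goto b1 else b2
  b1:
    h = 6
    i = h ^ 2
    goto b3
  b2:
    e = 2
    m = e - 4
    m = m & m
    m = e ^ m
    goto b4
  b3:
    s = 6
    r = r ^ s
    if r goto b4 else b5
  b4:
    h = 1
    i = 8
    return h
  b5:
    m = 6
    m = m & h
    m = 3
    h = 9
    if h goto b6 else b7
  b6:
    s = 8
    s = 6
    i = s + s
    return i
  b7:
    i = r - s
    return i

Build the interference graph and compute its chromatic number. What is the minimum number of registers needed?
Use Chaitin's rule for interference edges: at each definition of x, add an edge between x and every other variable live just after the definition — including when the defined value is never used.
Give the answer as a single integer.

Per-block:
  b0 def {i,r} use ∅
  b1 def {h,i} use ∅
  b2 def {e,m} use ∅
  b3 def {r,s} use {r}
  b4 def {h,i} use ∅
  b5 def {h,m} use {h}
  b6 def {i,s} use ∅
  b7 def {i} use {r,s}

Live sets:
  b0 li=∅ lo={r}
  b1 li={r} lo={h,r}
  b2 li=∅ lo=∅
  b3 li={h,r} lo={h,r,s}
  b4 li=∅ lo=∅
  b5 li={h,r,s} lo={r,s}
  b6 li=∅ lo=∅
  b7 li={r,s} lo=∅

Conflict graph:
  e: {m}
  h: {i,m,r,s}
  i: {h,r}
  m: {e,h,r,s}
  r: {h,i,m,s}
  s: {h,m,r}

Colouring:
  clique {h,m,r,s} ⇒ need ≥ 4
  assign e→c0 h→c0 i→c1 m→c1 r→c2 s→c3 — no edge inside a register ⇒ χ ≤ 4
  χ = 4

Answer: 4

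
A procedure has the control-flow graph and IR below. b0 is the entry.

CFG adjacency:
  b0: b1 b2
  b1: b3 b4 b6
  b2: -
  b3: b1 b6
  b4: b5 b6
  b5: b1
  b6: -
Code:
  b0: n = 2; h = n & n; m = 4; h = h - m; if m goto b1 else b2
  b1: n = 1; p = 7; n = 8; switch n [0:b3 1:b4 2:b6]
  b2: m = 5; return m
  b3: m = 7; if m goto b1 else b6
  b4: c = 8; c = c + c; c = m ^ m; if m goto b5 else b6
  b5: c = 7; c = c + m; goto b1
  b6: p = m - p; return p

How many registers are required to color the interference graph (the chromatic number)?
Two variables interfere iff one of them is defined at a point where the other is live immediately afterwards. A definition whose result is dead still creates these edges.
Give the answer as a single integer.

def/use:
  b0 def {h,m,n} use ∅
  b1 def {n,p} use ∅
  b2 def {m} use ∅
  b3 def {m} use ∅
  b4 def {c} use {m}
  b5 def {c} use {m}
  b6 def {p} use {m,p}

Live sets:
  b0 li=∅ lo={m}
  b1 li={m} lo={m,p}
  b2 li=∅ lo=∅
  b3 li={p} lo={m,p}
  b4 li={m,p} lo={m,p}
  b5 li={m} lo={m}
  b6 li={m,p} lo=∅

Interference:
  c↔{m,p}
  h↔{m}
  m↔{c,h,n,p}
  n↔{m,p}
  p↔{c,m,n}

Chromatic number:
  lower bound: {c,m,p} mutually conflict ⇒ χ ≥ 3
  3-colouring: c0={m}  c1={h,p}  c2={c,n}
  χ = 3

Answer: 3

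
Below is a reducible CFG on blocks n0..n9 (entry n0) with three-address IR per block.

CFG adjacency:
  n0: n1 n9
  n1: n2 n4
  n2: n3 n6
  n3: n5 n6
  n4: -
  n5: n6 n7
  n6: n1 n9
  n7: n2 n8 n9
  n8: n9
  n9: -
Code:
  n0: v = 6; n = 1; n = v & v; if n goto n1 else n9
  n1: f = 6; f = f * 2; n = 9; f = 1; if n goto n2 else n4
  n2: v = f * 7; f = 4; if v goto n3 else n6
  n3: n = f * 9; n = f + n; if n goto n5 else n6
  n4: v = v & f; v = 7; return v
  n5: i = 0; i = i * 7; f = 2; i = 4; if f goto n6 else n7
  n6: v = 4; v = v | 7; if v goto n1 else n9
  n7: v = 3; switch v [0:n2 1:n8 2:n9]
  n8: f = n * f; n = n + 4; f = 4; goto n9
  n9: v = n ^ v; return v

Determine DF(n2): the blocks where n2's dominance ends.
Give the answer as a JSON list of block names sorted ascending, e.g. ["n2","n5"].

Answer: ["n1", "n2", "n9"]

Derivation:
idom tree: n1←n0 n2←n1 n3←n2 n4←n1 n5←n3 n6←n2 n7←n5 n8←n7 n9←n0
Dom∩ at merges:
  n1: preds {n0,n6}: {n0} ∩ {n0,n1,n2,n6} = {n0}; idom=n0
  n2: preds {n1,n7}: {n0,n1} ∩ {n0,n1,n2,n3,n5,n7} = {n0,n1}; idom=n1
  n6: preds {n2,n3,n5}: {n0,n1,n2} ∩ {n0,n1,n2,n3} ∩ {n0,n1,n2,n3,n5} = {n0,n1,n2}; idom=n2
  n9: preds {n0,n6,n7,n8}: {n0} ∩ {n0,n1,n2,n6} ∩ {n0,n1,n2,n3,n5,n7} ∩ {n0,n1,n2,n3,n5,n7,n8} = {n0}; idom=n0

DF derivation:
  n1←n0: walk · to n0
  n1←n6: walk n6→n2→n1 to n0
  n2←n1: walk · to n1
  n2←n7: walk n7→n5→n3→n2 to n1
  n6←n2: walk · to n2
  n6←n3: walk n3 to n2
  n6←n5: walk n5→n3 to n2
  n9←n0: walk · to n0
  n9←n6: walk n6→n2→n1 to n0
  n9←n7: walk n7→n5→n3→n2→n1 to n0
  n9←n8: walk n8→n7→n5→n3→n2→n1 to n0
  n0 → ∅
  n1 → {n1,n9}
  n2 → {n1,n2,n9}
  n3 → {n2,n6,n9}
  n4 → ∅
  n5 → {n2,n6,n9}
  n6 → {n1,n9}
  n7 → {n2,n9}
  n8 → {n9}
  n9 → ∅

DF(n2) = ["n1", "n2", "n9"]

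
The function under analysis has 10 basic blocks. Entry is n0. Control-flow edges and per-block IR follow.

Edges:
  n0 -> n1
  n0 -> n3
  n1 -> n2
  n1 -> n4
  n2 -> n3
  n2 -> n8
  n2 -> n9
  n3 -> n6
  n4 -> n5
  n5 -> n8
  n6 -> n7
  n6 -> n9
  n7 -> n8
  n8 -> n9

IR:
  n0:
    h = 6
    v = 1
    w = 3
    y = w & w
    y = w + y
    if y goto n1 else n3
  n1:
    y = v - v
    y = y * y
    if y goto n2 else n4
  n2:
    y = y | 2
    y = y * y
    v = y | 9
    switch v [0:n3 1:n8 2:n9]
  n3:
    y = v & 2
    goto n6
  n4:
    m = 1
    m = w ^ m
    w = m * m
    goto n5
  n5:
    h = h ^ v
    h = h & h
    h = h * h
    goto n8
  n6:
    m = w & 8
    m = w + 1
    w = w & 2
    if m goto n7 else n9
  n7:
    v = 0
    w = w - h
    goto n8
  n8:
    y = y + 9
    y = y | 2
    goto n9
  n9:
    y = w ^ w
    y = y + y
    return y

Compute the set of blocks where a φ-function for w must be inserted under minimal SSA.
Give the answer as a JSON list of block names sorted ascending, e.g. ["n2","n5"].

Answer: ["n8", "n9"]

Analysis:
idom tree: n1←n0 n2←n1 n3←n0 n4←n1 n5←n4 n6←n3 n7←n6 n8←n0 n9←n0
Join-block Dom:
  n3: preds {n0,n2}: {n0} ∩ {n0,n1,n2} = {n0}; idom=n0
  n8: preds {n2,n5,n7}: {n0,n1,n2} ∩ {n0,n1,n4,n5} ∩ {n0,n3,n6,n7} = {n0}; idom=n0
  n9: preds {n2,n6,n8}: {n0,n1,n2} ∩ {n0,n3,n6} ∩ {n0,n8} = {n0}; idom=n0

DF walk-up:
  join n3 pred n0: · stop@n0
  join n3 pred n2: n2→n1 stop@n0
  join n8 pred n2: n2→n1 stop@n0
  join n8 pred n5: n5→n4→n1 stop@n0
  join n8 pred n7: n7→n6→n3 stop@n0
  join n9 pred n2: n2→n1 stop@n0
  join n9 pred n6: n6→n3 stop@n0
  join n9 pred n8: n8 stop@n0
  DF(n0)=∅
  DF(n1)={n3,n8,n9}
  DF(n2)={n3,n8,n9}
  DF(n3)={n8,n9}
  DF(n4)={n8}
  DF(n5)={n8}
  DF(n6)={n8,n9}
  DF(n7)={n8}
  DF(n8)={n9}
  DF(n9)=∅

φ for w: defs {n0,n4,n6,n7}
  DF⁺ = {n8,n9}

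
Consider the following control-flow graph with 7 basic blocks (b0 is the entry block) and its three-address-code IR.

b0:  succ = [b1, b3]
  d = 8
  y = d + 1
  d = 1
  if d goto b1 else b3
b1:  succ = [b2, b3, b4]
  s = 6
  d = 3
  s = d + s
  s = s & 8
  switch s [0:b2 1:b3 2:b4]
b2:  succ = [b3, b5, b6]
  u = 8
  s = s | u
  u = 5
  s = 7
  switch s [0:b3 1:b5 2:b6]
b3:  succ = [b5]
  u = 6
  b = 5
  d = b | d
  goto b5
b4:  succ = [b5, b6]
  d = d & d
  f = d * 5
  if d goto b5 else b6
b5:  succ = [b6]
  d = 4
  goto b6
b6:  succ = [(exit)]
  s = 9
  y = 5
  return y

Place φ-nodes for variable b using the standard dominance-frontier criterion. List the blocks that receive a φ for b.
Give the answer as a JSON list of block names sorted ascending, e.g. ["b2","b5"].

idom tree: b1←b0 b2←b1 b3←b0 b4←b1 b5←b0 b6←b0
Join-block Dom:
  b3: preds {b0,b1,b2}: {b0} ∩ {b0,b1} ∩ {b0,b1,b2} = {b0}; idom=b0
  b5: preds {b2,b3,b4}: {b0,b1,b2} ∩ {b0,b3} ∩ {b0,b1,b4} = {b0}; idom=b0
  b6: preds {b2,b4,b5}: {b0,b1,b2} ∩ {b0,b1,b4} ∩ {b0,b5} = {b0}; idom=b0

DF derivation:
  b3←b0: walk · to b0
  b3←b1: walk b1 to b0
  b3←b2: walk b2→b1 to b0
  b5←b2: walk b2→b1 to b0
  b5←b3: walk b3 to b0
  b5←b4: walk b4→b1 to b0
  b6←b2: walk b2→b1 to b0
  b6←b4: walk b4→b1 to b0
  b6←b5: walk b5 to b0
  b0 → ∅
  b1 → {b3,b5,b6}
  b2 → {b3,b5,b6}
  b3 → {b5}
  b4 → {b5,b6}
  b5 → {b6}
  b6 → ∅

φ for b: defs {b3}
  DF⁺ = {b5,b6}

Answer: ["b5", "b6"]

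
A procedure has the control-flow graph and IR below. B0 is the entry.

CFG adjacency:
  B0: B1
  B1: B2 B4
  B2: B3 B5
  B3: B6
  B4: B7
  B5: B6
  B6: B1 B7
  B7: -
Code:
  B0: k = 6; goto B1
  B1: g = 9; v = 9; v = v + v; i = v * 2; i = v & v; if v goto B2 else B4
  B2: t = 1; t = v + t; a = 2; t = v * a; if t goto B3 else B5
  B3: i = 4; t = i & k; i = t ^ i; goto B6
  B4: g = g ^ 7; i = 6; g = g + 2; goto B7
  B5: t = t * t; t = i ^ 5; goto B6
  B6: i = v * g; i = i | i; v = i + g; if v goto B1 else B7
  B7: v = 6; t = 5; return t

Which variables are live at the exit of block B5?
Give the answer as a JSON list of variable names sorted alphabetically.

Block summaries:
  B0: {k} / ∅
  B1: {g,i,v} / ∅
  B2: {a,t} / {v}
  B3: {i,t} / {k}
  B4: {g,i} / {g}
  B5: {t} / {i,t}
  B6: {i,v} / {g,v}
  B7: {t,v} / ∅

Live sets:
  B0: in=∅ out={k}
  B1: in={k} out={g,i,k,v}
  B2: in={g,i,k,v} out={g,i,k,t,v}
  B3: in={g,k,v} out={g,k,v}
  B4: in={g} out=∅
  B5: in={g,i,k,t,v} out={g,k,v}
  B6: in={g,k,v} out={k}
  B7: in=∅ out=∅

live-out(B5) = ["g", "k", "v"]

Answer: ["g", "k", "v"]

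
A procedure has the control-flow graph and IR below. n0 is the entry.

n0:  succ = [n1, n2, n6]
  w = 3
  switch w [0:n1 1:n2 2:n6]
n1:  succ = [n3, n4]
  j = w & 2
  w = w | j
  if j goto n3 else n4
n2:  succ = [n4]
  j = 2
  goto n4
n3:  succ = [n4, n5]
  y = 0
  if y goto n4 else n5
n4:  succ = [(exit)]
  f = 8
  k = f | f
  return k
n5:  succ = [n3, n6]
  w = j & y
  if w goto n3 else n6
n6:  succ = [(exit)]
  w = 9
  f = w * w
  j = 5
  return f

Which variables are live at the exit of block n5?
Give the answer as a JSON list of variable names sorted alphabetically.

Per-block:
  n0 def {w} use ∅
  n1 def {j,w} use {w}
  n2 def {j} use ∅
  n3 def {y} use ∅
  n4 def {f,k} use ∅
  n5 def {w} use {j,y}
  n6 def {f,j,w} use ∅

Liveness:
  n0 li=∅ lo={w}
  n1 li={w} lo={j}
  n2 li=∅ lo=∅
  n3 li={j} lo={j,y}
  n4 li=∅ lo=∅
  n5 li={j,y} lo={j}
  n6 li=∅ lo=∅

live-out(n5) = ["j"]

Answer: ["j"]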